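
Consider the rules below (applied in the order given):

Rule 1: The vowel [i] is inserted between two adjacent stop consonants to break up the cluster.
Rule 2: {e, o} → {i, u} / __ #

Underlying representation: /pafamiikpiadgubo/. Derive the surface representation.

pafamiikipiadigubu

Rule 1 (stop-cluster i-epenthesis): /k/ and /p/ form a stop–stop cluster, so [i] is inserted between them. /d/ and /g/ form a stop–stop cluster, so [i] is inserted between them. /pafamiikpiadgubo/ → pafamiikipiadigubo.
Rule 2 (final vowel raising): /o/ is a mid vowel in word-final position, so it raises to [u]. /pafamiikipiadigubo/ → pafamiikipiadigubu.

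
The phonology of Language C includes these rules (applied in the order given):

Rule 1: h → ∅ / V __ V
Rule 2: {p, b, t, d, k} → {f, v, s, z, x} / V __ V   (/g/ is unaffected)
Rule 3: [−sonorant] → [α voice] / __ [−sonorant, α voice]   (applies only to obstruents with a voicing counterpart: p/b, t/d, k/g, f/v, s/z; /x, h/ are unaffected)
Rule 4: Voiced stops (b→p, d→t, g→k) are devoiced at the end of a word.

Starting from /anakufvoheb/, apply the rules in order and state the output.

anaxuvvoep

Rule 1 (intervocalic h-deletion): /h/ occurs between vowels /o/ and /e/, so it deletes. /anakufvoheb/ → anakufvoeb.
Rule 2 (intervocalic spirantization): /k/ is a stop between vowels /a/ and /u/, so it spirantizes to the fricative [x]. /anakufvoeb/ → anaxufvoeb.
Rule 3 (regressive voicing assimilation): /f/ precedes the voiced obstruent /v/, so it voices to [v] by assimilation. /anaxufvoeb/ → anaxuvvoeb.
Rule 4 (final devoicing): /b/ is a voiced stop in word-final position, so it devoices to [p]. /anaxuvvoeb/ → anaxuvvoep.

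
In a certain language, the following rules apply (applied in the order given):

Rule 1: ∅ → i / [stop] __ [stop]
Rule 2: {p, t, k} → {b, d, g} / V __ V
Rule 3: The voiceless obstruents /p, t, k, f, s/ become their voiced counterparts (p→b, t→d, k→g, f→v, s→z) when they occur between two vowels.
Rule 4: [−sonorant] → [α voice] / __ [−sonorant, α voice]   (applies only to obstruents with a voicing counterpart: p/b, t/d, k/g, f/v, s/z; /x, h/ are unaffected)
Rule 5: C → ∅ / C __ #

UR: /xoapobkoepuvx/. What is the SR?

xoabobigoebuf

Rule 1 (stop-cluster i-epenthesis): /b/ and /k/ form a stop–stop cluster, so [i] is inserted between them. /xoapobkoepuvx/ → xoapobikoepuvx.
Rule 2 (intervocalic voicing): /p/ is a voiceless stop between vowels /a/ and /o/, so it voices to [b]. /k/ is a voiceless stop between vowels /i/ and /o/, so it voices to [g]. /p/ is a voiceless stop between vowels /e/ and /u/, so it voices to [b]. /xoapobikoepuvx/ → xoabobigoebuvx.
Rule 3 (intervocalic voicing): no segment meets the environment; /xoabobigoebuvx/ is unchanged.
Rule 4 (regressive voicing assimilation): /v/ precedes the voiceless obstruent /x/, so it devoices to [f] by assimilation. /xoabobigoebuvx/ → xoabobigoebufx.
Rule 5 (final cluster simplification): /x/ is the second consonant of a word-final cluster /fx/, so it deletes. /xoabobigoebufx/ → xoabobigoebuf.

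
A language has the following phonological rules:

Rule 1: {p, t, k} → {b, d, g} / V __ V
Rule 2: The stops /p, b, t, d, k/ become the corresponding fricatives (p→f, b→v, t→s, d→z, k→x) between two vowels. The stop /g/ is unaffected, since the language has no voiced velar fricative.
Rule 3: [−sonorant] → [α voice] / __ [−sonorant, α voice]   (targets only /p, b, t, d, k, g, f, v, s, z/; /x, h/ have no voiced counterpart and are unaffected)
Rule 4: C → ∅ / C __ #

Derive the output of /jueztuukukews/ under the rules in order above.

juestuugugew

Rule 1 (intervocalic voicing): /k/ is a voiceless stop between vowels /u/ and /u/, so it voices to [g]. /k/ is a voiceless stop between vowels /u/ and /e/, so it voices to [g]. /jueztuukukews/ → jueztuugugews.
Rule 2 (intervocalic spirantization): no segment meets the environment; /jueztuugugews/ is unchanged.
Rule 3 (regressive voicing assimilation): /z/ precedes the voiceless obstruent /t/, so it devoices to [s] by assimilation. /jueztuugugews/ → juestuugugews.
Rule 4 (final cluster simplification): /s/ is the second consonant of a word-final cluster /ws/, so it deletes. /juestuugugews/ → juestuugugew.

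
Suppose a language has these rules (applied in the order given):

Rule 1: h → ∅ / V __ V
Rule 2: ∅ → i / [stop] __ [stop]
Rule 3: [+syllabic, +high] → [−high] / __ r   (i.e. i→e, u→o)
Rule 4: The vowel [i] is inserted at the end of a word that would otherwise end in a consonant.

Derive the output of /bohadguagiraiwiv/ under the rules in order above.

Rule 1 (intervocalic h-deletion): /h/ occurs between vowels /o/ and /a/, so it deletes. /bohadguagiraiwiv/ → boadguagiraiwiv.
Rule 2 (stop-cluster i-epenthesis): /d/ and /g/ form a stop–stop cluster, so [i] is inserted between them. /boadguagiraiwiv/ → boadiguagiraiwiv.
Rule 3 (pre-rhotic lowering): /i/ is a high vowel immediately before /r/, so it lowers to [e]. /boadiguagiraiwiv/ → boadiguageraiwiv.
Rule 4 (final i-epenthesis): the form ends in the consonant /v/, so [i] is inserted word-finally. /boadiguageraiwiv/ → boadiguageraiwivi.

boadiguageraiwivi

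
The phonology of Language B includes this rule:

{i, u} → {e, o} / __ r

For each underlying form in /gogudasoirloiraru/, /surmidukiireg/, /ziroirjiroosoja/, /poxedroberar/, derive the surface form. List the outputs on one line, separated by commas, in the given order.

/gogudasoirloiraru/: /i/ is a high vowel immediately before /r/, so it lowers to [e]. /i/ is a high vowel immediately before /r/, so it lowers to [e]. → [gogudasoerloeraru].
/surmidukiireg/: /u/ is a high vowel immediately before /r/, so it lowers to [o]. /i/ is a high vowel immediately before /r/, so it lowers to [e]. → [sormidukiereg].
/ziroirjiroosoja/: /i/ is a high vowel immediately before /r/, so it lowers to [e]. /i/ is a high vowel immediately before /r/, so it lowers to [e]. /i/ is a high vowel immediately before /r/, so it lowers to [e]. → [zeroerjeroosoja].
/poxedroberar/: the rule's environment is not met; surfaces unchanged as [poxedroberar].

gogudasoerloeraru, sormidukiereg, zeroerjeroosoja, poxedroberar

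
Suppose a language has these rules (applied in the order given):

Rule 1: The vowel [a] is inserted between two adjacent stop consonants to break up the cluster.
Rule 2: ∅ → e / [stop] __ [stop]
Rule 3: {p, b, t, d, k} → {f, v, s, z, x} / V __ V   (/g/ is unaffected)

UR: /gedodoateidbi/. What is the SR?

gezozoaseizavi

Rule 1 (stop-cluster a-epenthesis): /d/ and /b/ form a stop–stop cluster, so [a] is inserted between them. /gedodoateidbi/ → gedodoateidabi.
Rule 2 (stop-cluster e-epenthesis): no segment meets the environment; /gedodoateidabi/ is unchanged.
Rule 3 (intervocalic spirantization): /d/ is a stop between vowels /e/ and /o/, so it spirantizes to the fricative [z]. /d/ is a stop between vowels /o/ and /o/, so it spirantizes to the fricative [z]. /t/ is a stop between vowels /a/ and /e/, so it spirantizes to the fricative [s]. /d/ is a stop between vowels /i/ and /a/, so it spirantizes to the fricative [z]. /b/ is a stop between vowels /a/ and /i/, so it spirantizes to the fricative [v]. /gedodoateidabi/ → gezozoaseizavi.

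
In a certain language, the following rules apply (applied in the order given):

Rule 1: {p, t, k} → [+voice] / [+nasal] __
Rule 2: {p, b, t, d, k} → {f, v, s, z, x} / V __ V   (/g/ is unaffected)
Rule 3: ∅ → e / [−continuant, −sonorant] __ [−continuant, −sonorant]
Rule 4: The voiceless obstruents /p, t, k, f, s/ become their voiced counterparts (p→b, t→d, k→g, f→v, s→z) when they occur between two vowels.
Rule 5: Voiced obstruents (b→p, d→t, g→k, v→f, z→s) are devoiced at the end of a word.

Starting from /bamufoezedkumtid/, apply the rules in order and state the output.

bamuvoezedegumdit

Rule 1 (post-nasal voicing): /t/ is a voiceless stop immediately after the nasal /m/, so it voices to [d]. /bamufoezedkumtid/ → bamufoezedkumdid.
Rule 2 (intervocalic spirantization): no segment meets the environment; /bamufoezedkumdid/ is unchanged.
Rule 3 (stop-cluster e-epenthesis): /d/ and /k/ form a stop–stop cluster, so [e] is inserted between them. /bamufoezedkumdid/ → bamufoezedekumdid.
Rule 4 (intervocalic voicing): /f/ is a voiceless obstruent between vowels /u/ and /o/, so it voices to [v]. /k/ is a voiceless obstruent between vowels /e/ and /u/, so it voices to [g]. /bamufoezedekumdid/ → bamuvoezedegumdid.
Rule 5 (final devoicing): /d/ is a voiced obstruent in word-final position, so it devoices to [t]. /bamuvoezedegumdid/ → bamuvoezedegumdit.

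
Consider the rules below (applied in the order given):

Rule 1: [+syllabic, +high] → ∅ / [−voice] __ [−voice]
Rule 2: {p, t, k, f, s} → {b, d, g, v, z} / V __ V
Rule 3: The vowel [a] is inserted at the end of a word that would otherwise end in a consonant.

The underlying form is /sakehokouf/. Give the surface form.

Rule 1 (high vowel syncope): no segment meets the environment; /sakehokouf/ is unchanged.
Rule 2 (intervocalic voicing): /k/ is a voiceless obstruent between vowels /a/ and /e/, so it voices to [g]. /k/ is a voiceless obstruent between vowels /o/ and /o/, so it voices to [g]. /sakehokouf/ → sagehogouf.
Rule 3 (final a-epenthesis): the form ends in the consonant /f/, so [a] is inserted word-finally. /sagehogouf/ → sagehogoufa.

sagehogoufa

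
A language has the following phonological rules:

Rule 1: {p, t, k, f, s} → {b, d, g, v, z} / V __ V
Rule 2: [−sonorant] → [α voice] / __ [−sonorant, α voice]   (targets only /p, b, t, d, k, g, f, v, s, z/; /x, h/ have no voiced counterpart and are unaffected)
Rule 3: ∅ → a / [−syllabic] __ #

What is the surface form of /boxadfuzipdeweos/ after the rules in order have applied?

Rule 1 (intervocalic voicing): no segment meets the environment; /boxadfuzipdeweos/ is unchanged.
Rule 2 (regressive voicing assimilation): /d/ precedes the voiceless obstruent /f/, so it devoices to [t] by assimilation. /p/ precedes the voiced obstruent /d/, so it voices to [b] by assimilation. /boxadfuzipdeweos/ → boxatfuzibdeweos.
Rule 3 (final a-epenthesis): the form ends in the consonant /s/, so [a] is inserted word-finally. /boxatfuzibdeweos/ → boxatfuzibdeweosa.

boxatfuzibdeweosa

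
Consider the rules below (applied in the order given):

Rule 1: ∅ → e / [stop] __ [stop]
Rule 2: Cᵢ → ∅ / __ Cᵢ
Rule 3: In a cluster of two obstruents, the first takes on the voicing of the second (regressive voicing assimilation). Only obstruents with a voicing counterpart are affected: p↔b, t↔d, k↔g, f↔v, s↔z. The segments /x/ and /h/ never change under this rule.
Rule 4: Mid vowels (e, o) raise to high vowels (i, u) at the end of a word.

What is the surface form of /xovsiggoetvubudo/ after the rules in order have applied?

Rule 1 (stop-cluster e-epenthesis): /g/ and /g/ form a stop–stop cluster, so [e] is inserted between them. /xovsiggoetvubudo/ → xovsigegoetvubudo.
Rule 2 (degemination): no segment meets the environment; /xovsigegoetvubudo/ is unchanged.
Rule 3 (regressive voicing assimilation): /v/ precedes the voiceless obstruent /s/, so it devoices to [f] by assimilation. /t/ precedes the voiced obstruent /v/, so it voices to [d] by assimilation. /xovsigegoetvubudo/ → xofsigegoedvubudo.
Rule 4 (final vowel raising): /o/ is a mid vowel in word-final position, so it raises to [u]. /xofsigegoedvubudo/ → xofsigegoedvubudu.

xofsigegoedvubudu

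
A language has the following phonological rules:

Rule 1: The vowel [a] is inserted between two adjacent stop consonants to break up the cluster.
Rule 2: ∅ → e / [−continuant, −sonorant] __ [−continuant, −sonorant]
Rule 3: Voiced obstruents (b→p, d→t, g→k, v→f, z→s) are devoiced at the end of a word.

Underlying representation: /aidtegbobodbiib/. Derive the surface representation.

aidategabobodabiip

Rule 1 (stop-cluster a-epenthesis): /d/ and /t/ form a stop–stop cluster, so [a] is inserted between them. /g/ and /b/ form a stop–stop cluster, so [a] is inserted between them. /d/ and /b/ form a stop–stop cluster, so [a] is inserted between them. /aidtegbobodbiib/ → aidategabobodabiib.
Rule 2 (stop-cluster e-epenthesis): no segment meets the environment; /aidategabobodabiib/ is unchanged.
Rule 3 (final devoicing): /b/ is a voiced obstruent in word-final position, so it devoices to [p]. /aidategabobodabiib/ → aidategabobodabiip.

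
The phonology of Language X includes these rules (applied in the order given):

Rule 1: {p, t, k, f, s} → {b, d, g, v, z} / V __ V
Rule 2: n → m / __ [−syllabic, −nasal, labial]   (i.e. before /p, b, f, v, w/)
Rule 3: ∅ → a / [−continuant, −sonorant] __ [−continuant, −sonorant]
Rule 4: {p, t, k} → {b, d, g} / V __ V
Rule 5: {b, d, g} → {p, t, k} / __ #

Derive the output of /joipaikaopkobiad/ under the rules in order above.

joibaigaobagobiat

Rule 1 (intervocalic voicing): /p/ is a voiceless obstruent between vowels /i/ and /a/, so it voices to [b]. /k/ is a voiceless obstruent between vowels /i/ and /a/, so it voices to [g]. /joipaikaopkobiad/ → joibaigaopkobiad.
Rule 2 (nasal place assimilation): no segment meets the environment; /joibaigaopkobiad/ is unchanged.
Rule 3 (stop-cluster a-epenthesis): /p/ and /k/ form a stop–stop cluster, so [a] is inserted between them. /joibaigaopkobiad/ → joibaigaopakobiad.
Rule 4 (intervocalic voicing): /p/ is a voiceless stop between vowels /o/ and /a/, so it voices to [b]. /k/ is a voiceless stop between vowels /a/ and /o/, so it voices to [g]. /joibaigaopakobiad/ → joibaigaobagobiad.
Rule 5 (final devoicing): /d/ is a voiced stop in word-final position, so it devoices to [t]. /joibaigaobagobiad/ → joibaigaobagobiat.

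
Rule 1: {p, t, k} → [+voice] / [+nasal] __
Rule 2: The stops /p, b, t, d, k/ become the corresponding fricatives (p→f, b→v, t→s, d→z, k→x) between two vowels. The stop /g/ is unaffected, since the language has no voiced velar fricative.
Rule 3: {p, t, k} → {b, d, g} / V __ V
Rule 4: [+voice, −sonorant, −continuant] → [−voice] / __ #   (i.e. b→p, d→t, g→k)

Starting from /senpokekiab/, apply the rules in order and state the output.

Rule 1 (post-nasal voicing): /p/ is a voiceless stop immediately after the nasal /n/, so it voices to [b]. /senpokekiab/ → senbokekiab.
Rule 2 (intervocalic spirantization): /k/ is a stop between vowels /o/ and /e/, so it spirantizes to the fricative [x]. /k/ is a stop between vowels /e/ and /i/, so it spirantizes to the fricative [x]. /senbokekiab/ → senboxexiab.
Rule 3 (intervocalic voicing): no segment meets the environment; /senboxexiab/ is unchanged.
Rule 4 (final devoicing): /b/ is a voiced stop in word-final position, so it devoices to [p]. /senboxexiab/ → senboxexiap.

senboxexiap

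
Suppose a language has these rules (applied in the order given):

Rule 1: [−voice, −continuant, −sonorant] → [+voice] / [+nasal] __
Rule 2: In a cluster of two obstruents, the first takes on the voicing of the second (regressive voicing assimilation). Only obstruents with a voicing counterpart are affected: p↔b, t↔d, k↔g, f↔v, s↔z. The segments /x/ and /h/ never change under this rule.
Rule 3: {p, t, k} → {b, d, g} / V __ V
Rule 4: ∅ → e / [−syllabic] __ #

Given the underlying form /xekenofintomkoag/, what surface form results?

xegenofindomgoage

Rule 1 (post-nasal voicing): /t/ is a voiceless stop immediately after the nasal /n/, so it voices to [d]. /k/ is a voiceless stop immediately after the nasal /m/, so it voices to [g]. /xekenofintomkoag/ → xekenofindomgoag.
Rule 2 (regressive voicing assimilation): no segment meets the environment; /xekenofindomgoag/ is unchanged.
Rule 3 (intervocalic voicing): /k/ is a voiceless stop between vowels /e/ and /e/, so it voices to [g]. /xekenofindomgoag/ → xegenofindomgoag.
Rule 4 (final e-epenthesis): the form ends in the consonant /g/, so [e] is inserted word-finally. /xegenofindomgoag/ → xegenofindomgoage.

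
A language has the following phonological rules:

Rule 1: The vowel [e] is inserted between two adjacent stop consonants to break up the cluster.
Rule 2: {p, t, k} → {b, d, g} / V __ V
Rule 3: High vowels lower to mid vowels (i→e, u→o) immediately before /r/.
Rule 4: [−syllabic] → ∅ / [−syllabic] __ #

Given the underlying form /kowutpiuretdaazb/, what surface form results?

Rule 1 (stop-cluster e-epenthesis): /t/ and /p/ form a stop–stop cluster, so [e] is inserted between them. /t/ and /d/ form a stop–stop cluster, so [e] is inserted between them. /kowutpiuretdaazb/ → kowutepiuretedaazb.
Rule 2 (intervocalic voicing): /t/ is a voiceless stop between vowels /u/ and /e/, so it voices to [d]. /p/ is a voiceless stop between vowels /e/ and /i/, so it voices to [b]. /t/ is a voiceless stop between vowels /e/ and /e/, so it voices to [d]. /kowutepiuretedaazb/ → kowudebiurededaazb.
Rule 3 (pre-rhotic lowering): /u/ is a high vowel immediately before /r/, so it lowers to [o]. /kowudebiurededaazb/ → kowudebiorededaazb.
Rule 4 (final cluster simplification): /b/ is the second consonant of a word-final cluster /zb/, so it deletes. /kowudebiorededaazb/ → kowudebiorededaaz.

kowudebiorededaaz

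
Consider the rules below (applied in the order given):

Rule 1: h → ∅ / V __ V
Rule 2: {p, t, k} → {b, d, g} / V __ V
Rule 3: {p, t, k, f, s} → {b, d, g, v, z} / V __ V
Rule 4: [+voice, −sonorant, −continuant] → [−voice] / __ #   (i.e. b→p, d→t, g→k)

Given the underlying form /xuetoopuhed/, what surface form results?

Rule 1 (intervocalic h-deletion): /h/ occurs between vowels /u/ and /e/, so it deletes. /xuetoopuhed/ → xuetoopued.
Rule 2 (intervocalic voicing): /t/ is a voiceless stop between vowels /e/ and /o/, so it voices to [d]. /p/ is a voiceless stop between vowels /o/ and /u/, so it voices to [b]. /xuetoopued/ → xuedoobued.
Rule 3 (intervocalic voicing): no segment meets the environment; /xuedoobued/ is unchanged.
Rule 4 (final devoicing): /d/ is a voiced stop in word-final position, so it devoices to [t]. /xuedoobued/ → xuedoobuet.

xuedoobuet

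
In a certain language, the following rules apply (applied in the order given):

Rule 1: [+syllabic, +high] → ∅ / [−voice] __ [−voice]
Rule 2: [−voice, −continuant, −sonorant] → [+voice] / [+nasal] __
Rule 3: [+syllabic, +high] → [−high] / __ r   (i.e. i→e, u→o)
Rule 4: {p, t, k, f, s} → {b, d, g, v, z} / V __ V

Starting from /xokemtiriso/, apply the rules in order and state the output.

Rule 1 (high vowel syncope): no segment meets the environment; /xokemtiriso/ is unchanged.
Rule 2 (post-nasal voicing): /t/ is a voiceless stop immediately after the nasal /m/, so it voices to [d]. /xokemtiriso/ → xokemdiriso.
Rule 3 (pre-rhotic lowering): /i/ is a high vowel immediately before /r/, so it lowers to [e]. /xokemdiriso/ → xokemderiso.
Rule 4 (intervocalic voicing): /k/ is a voiceless obstruent between vowels /o/ and /e/, so it voices to [g]. /s/ is a voiceless obstruent between vowels /i/ and /o/, so it voices to [z]. /xokemderiso/ → xogemderizo.

xogemderizo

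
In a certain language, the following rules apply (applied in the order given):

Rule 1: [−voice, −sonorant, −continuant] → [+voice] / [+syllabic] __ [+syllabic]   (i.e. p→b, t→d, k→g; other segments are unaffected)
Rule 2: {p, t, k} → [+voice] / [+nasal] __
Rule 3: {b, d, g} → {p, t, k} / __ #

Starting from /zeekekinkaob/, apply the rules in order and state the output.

Rule 1 (intervocalic voicing): /k/ is a voiceless stop between vowels /e/ and /e/, so it voices to [g]. /k/ is a voiceless stop between vowels /e/ and /i/, so it voices to [g]. /zeekekinkaob/ → zeegeginkaob.
Rule 2 (post-nasal voicing): /k/ is a voiceless stop immediately after the nasal /n/, so it voices to [g]. /zeegeginkaob/ → zeegegingaob.
Rule 3 (final devoicing): /b/ is a voiced stop in word-final position, so it devoices to [p]. /zeegegingaob/ → zeegegingaop.

zeegegingaop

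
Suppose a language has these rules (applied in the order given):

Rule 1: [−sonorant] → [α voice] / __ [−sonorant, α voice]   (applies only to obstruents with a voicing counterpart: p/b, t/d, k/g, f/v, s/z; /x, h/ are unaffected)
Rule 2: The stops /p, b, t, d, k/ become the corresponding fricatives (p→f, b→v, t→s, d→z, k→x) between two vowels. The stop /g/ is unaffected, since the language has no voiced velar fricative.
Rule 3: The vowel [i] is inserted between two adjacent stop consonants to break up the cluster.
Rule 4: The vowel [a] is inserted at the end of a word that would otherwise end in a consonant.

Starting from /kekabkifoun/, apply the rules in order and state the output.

kexapikifouna

Rule 1 (regressive voicing assimilation): /b/ precedes the voiceless obstruent /k/, so it devoices to [p] by assimilation. /kekabkifoun/ → kekapkifoun.
Rule 2 (intervocalic spirantization): /k/ is a stop between vowels /e/ and /a/, so it spirantizes to the fricative [x]. /kekapkifoun/ → kexapkifoun.
Rule 3 (stop-cluster i-epenthesis): /p/ and /k/ form a stop–stop cluster, so [i] is inserted between them. /kexapkifoun/ → kexapikifoun.
Rule 4 (final a-epenthesis): the form ends in the consonant /n/, so [a] is inserted word-finally. /kexapikifoun/ → kexapikifouna.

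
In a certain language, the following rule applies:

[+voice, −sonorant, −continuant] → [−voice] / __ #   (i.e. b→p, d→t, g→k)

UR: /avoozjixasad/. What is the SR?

/d/ is a voiced stop in word-final position, so it devoices to [t].
Surface form: [avoozjixasat].

avoozjixasat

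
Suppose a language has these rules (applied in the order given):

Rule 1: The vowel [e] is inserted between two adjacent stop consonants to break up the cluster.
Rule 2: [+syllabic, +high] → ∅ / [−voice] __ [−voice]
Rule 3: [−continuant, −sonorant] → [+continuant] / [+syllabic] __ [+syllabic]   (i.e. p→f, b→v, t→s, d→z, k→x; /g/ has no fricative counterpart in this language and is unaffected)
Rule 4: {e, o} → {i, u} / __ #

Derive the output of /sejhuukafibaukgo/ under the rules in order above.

sejhuuxafivauxegu

Rule 1 (stop-cluster e-epenthesis): /k/ and /g/ form a stop–stop cluster, so [e] is inserted between them. /sejhuukafibaukgo/ → sejhuukafibaukego.
Rule 2 (high vowel syncope): no segment meets the environment; /sejhuukafibaukego/ is unchanged.
Rule 3 (intervocalic spirantization): /k/ is a stop between vowels /u/ and /a/, so it spirantizes to the fricative [x]. /b/ is a stop between vowels /i/ and /a/, so it spirantizes to the fricative [v]. /k/ is a stop between vowels /u/ and /e/, so it spirantizes to the fricative [x]. /sejhuukafibaukego/ → sejhuuxafivauxego.
Rule 4 (final vowel raising): /o/ is a mid vowel in word-final position, so it raises to [u]. /sejhuuxafivauxego/ → sejhuuxafivauxegu.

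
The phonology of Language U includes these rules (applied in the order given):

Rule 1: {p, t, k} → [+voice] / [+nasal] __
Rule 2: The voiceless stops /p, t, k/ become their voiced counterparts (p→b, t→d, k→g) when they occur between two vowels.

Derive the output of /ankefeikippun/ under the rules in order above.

angefeigippun

Rule 1 (post-nasal voicing): /k/ is a voiceless stop immediately after the nasal /n/, so it voices to [g]. /ankefeikippun/ → angefeikippun.
Rule 2 (intervocalic voicing): /k/ is a voiceless stop between vowels /i/ and /i/, so it voices to [g]. /angefeikippun/ → angefeigippun.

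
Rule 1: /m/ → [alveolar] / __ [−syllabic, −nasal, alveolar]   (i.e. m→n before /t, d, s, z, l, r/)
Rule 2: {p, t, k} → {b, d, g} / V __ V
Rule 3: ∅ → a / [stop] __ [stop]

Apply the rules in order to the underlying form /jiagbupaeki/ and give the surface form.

jiagabubaegi

Rule 1 (nasal place assimilation): no segment meets the environment; /jiagbupaeki/ is unchanged.
Rule 2 (intervocalic voicing): /p/ is a voiceless stop between vowels /u/ and /a/, so it voices to [b]. /k/ is a voiceless stop between vowels /e/ and /i/, so it voices to [g]. /jiagbupaeki/ → jiagbubaegi.
Rule 3 (stop-cluster a-epenthesis): /g/ and /b/ form a stop–stop cluster, so [a] is inserted between them. /jiagbubaegi/ → jiagabubaegi.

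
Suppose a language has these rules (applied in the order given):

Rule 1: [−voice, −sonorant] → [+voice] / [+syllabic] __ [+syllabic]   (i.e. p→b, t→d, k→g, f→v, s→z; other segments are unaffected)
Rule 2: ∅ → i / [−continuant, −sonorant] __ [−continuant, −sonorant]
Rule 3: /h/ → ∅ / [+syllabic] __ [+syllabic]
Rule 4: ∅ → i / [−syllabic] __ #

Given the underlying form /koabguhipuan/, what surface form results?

Rule 1 (intervocalic voicing): /p/ is a voiceless obstruent between vowels /i/ and /u/, so it voices to [b]. /koabguhipuan/ → koabguhibuan.
Rule 2 (stop-cluster i-epenthesis): /b/ and /g/ form a stop–stop cluster, so [i] is inserted between them. /koabguhibuan/ → koabiguhibuan.
Rule 3 (intervocalic h-deletion): /h/ occurs between vowels /u/ and /i/, so it deletes. /koabiguhibuan/ → koabiguibuan.
Rule 4 (final i-epenthesis): the form ends in the consonant /n/, so [i] is inserted word-finally. /koabiguibuan/ → koabiguibuani.

koabiguibuani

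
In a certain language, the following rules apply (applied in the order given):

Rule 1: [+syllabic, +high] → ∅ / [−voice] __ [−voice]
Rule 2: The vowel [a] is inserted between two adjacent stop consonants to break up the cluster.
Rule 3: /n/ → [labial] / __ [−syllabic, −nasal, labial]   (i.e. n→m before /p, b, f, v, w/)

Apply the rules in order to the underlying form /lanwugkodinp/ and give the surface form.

Rule 1 (high vowel syncope): no segment meets the environment; /lanwugkodinp/ is unchanged.
Rule 2 (stop-cluster a-epenthesis): /g/ and /k/ form a stop–stop cluster, so [a] is inserted between them. /lanwugkodinp/ → lanwugakodinp.
Rule 3 (nasal place assimilation): /n/ precedes the labial consonant /w/, so it assimilates in place to [m]. /n/ precedes the labial consonant /p/, so it assimilates in place to [m]. /lanwugakodinp/ → lamwugakodimp.

lamwugakodimp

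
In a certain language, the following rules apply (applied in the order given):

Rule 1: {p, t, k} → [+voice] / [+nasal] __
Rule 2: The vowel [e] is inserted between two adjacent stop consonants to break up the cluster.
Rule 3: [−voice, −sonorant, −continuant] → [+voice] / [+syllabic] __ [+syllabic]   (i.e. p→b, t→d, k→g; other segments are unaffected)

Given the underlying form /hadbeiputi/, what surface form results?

Rule 1 (post-nasal voicing): no segment meets the environment; /hadbeiputi/ is unchanged.
Rule 2 (stop-cluster e-epenthesis): /d/ and /b/ form a stop–stop cluster, so [e] is inserted between them. /hadbeiputi/ → hadebeiputi.
Rule 3 (intervocalic voicing): /p/ is a voiceless stop between vowels /i/ and /u/, so it voices to [b]. /t/ is a voiceless stop between vowels /u/ and /i/, so it voices to [d]. /hadebeiputi/ → hadebeibudi.

hadebeibudi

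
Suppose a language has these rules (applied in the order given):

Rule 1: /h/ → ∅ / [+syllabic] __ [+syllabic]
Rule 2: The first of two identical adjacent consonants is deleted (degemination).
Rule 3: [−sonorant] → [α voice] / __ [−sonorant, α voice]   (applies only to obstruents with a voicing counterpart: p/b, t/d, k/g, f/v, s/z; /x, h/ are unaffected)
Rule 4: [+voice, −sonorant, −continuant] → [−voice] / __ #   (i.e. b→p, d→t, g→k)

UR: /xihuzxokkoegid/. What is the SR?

Rule 1 (intervocalic h-deletion): /h/ occurs between vowels /i/ and /u/, so it deletes. /xihuzxokkoegid/ → xiuzxokkoegid.
Rule 2 (degemination): /kk/ is a geminate; the first /k/ deletes. /xiuzxokkoegid/ → xiuzxokoegid.
Rule 3 (regressive voicing assimilation): /z/ precedes the voiceless obstruent /x/, so it devoices to [s] by assimilation. /xiuzxokoegid/ → xiusxokoegid.
Rule 4 (final devoicing): /d/ is a voiced stop in word-final position, so it devoices to [t]. /xiusxokoegid/ → xiusxokoegit.

xiusxokoegit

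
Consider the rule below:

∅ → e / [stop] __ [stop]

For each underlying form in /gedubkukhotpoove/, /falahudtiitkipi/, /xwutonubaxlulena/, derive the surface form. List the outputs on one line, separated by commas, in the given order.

/gedubkukhotpoove/: /b/ and /k/ form a stop–stop cluster, so [e] is inserted between them. /t/ and /p/ form a stop–stop cluster, so [e] is inserted between them. → [gedubekukhotepoove].
/falahudtiitkipi/: /d/ and /t/ form a stop–stop cluster, so [e] is inserted between them. /t/ and /k/ form a stop–stop cluster, so [e] is inserted between them. → [falahudetiitekipi].
/xwutonubaxlulena/: the rule's environment is not met; surfaces unchanged as [xwutonubaxlulena].

gedubekukhotepoove, falahudetiitekipi, xwutonubaxlulena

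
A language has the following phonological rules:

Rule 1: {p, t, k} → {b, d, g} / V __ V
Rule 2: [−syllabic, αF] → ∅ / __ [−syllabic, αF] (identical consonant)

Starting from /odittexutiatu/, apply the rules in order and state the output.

Rule 1 (intervocalic voicing): /t/ is a voiceless stop between vowels /u/ and /i/, so it voices to [d]. /t/ is a voiceless stop between vowels /a/ and /u/, so it voices to [d]. /odittexutiatu/ → odittexudiadu.
Rule 2 (degemination): /tt/ is a geminate; the first /t/ deletes. /odittexudiadu/ → oditexudiadu.

oditexudiadu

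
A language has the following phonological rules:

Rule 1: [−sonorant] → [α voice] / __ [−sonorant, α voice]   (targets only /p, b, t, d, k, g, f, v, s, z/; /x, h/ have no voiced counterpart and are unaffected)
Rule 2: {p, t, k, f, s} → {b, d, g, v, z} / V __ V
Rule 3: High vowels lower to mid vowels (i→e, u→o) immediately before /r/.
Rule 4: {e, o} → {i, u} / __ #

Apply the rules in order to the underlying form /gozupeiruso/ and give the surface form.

Rule 1 (regressive voicing assimilation): no segment meets the environment; /gozupeiruso/ is unchanged.
Rule 2 (intervocalic voicing): /p/ is a voiceless obstruent between vowels /u/ and /e/, so it voices to [b]. /s/ is a voiceless obstruent between vowels /u/ and /o/, so it voices to [z]. /gozupeiruso/ → gozubeiruzo.
Rule 3 (pre-rhotic lowering): /i/ is a high vowel immediately before /r/, so it lowers to [e]. /gozubeiruzo/ → gozubeeruzo.
Rule 4 (final vowel raising): /o/ is a mid vowel in word-final position, so it raises to [u]. /gozubeeruzo/ → gozubeeruzu.

gozubeeruzu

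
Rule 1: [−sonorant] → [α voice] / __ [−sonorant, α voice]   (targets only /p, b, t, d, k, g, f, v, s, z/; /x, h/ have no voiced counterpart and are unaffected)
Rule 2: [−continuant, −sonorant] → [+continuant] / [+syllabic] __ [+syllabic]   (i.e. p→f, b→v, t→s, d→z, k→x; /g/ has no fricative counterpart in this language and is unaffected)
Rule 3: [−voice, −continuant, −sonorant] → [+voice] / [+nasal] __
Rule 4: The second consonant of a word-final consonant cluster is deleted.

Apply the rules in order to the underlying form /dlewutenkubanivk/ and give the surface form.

Rule 1 (regressive voicing assimilation): /v/ precedes the voiceless obstruent /k/, so it devoices to [f] by assimilation. /dlewutenkubanivk/ → dlewutenkubanifk.
Rule 2 (intervocalic spirantization): /t/ is a stop between vowels /u/ and /e/, so it spirantizes to the fricative [s]. /b/ is a stop between vowels /u/ and /a/, so it spirantizes to the fricative [v]. /dlewutenkubanifk/ → dlewusenkuvanifk.
Rule 3 (post-nasal voicing): /k/ is a voiceless stop immediately after the nasal /n/, so it voices to [g]. /dlewusenkuvanifk/ → dlewusenguvanifk.
Rule 4 (final cluster simplification): /k/ is the second consonant of a word-final cluster /fk/, so it deletes. /dlewusenguvanifk/ → dlewusenguvanif.

dlewusenguvanif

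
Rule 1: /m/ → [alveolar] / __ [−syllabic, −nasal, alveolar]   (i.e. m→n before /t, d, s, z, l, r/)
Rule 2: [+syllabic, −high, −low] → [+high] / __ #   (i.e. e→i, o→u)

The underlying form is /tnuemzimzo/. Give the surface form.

tnuenzinzu

Rule 1 (nasal place assimilation): /m/ precedes the alveolar consonant /z/, so it assimilates in place to [n]. /m/ precedes the alveolar consonant /z/, so it assimilates in place to [n]. /tnuemzimzo/ → tnuenzinzo.
Rule 2 (final vowel raising): /o/ is a mid vowel in word-final position, so it raises to [u]. /tnuenzinzo/ → tnuenzinzu.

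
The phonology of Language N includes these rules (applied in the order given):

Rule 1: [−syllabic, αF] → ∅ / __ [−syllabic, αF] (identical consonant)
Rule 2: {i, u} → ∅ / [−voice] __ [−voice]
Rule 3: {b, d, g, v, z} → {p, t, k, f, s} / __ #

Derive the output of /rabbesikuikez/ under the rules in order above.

Rule 1 (degemination): /bb/ is a geminate; the first /b/ deletes. /rabbesikuikez/ → rabesikuikez.
Rule 2 (high vowel syncope): /i/ is a high vowel flanked by voiceless consonants /s/ and /k/, so it deletes. /rabesikuikez/ → rabeskuikez.
Rule 3 (final devoicing): /z/ is a voiced obstruent in word-final position, so it devoices to [s]. /rabeskuikez/ → rabeskuikes.

rabeskuikes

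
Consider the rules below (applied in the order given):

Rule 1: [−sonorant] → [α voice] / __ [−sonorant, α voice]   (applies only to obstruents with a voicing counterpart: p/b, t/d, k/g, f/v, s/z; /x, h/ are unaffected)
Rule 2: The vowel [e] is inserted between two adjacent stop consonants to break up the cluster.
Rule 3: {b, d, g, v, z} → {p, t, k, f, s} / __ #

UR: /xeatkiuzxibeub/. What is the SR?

Rule 1 (regressive voicing assimilation): /z/ precedes the voiceless obstruent /x/, so it devoices to [s] by assimilation. /xeatkiuzxibeub/ → xeatkiusxibeub.
Rule 2 (stop-cluster e-epenthesis): /t/ and /k/ form a stop–stop cluster, so [e] is inserted between them. /xeatkiusxibeub/ → xeatekiusxibeub.
Rule 3 (final devoicing): /b/ is a voiced obstruent in word-final position, so it devoices to [p]. /xeatekiusxibeub/ → xeatekiusxibeup.

xeatekiusxibeup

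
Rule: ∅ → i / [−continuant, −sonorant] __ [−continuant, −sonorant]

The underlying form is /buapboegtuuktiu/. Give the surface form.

buapiboegituukitiu

/p/ and /b/ form a stop–stop cluster, so [i] is inserted between them.
/g/ and /t/ form a stop–stop cluster, so [i] is inserted between them.
/k/ and /t/ form a stop–stop cluster, so [i] is inserted between them.
Surface form: [buapiboegituukitiu].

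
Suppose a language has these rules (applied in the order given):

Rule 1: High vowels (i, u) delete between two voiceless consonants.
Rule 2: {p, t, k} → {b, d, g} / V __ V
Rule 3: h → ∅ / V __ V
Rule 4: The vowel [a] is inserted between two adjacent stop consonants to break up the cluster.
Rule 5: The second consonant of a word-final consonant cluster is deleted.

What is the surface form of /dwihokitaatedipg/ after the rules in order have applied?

Rule 1 (high vowel syncope): /i/ is a high vowel flanked by voiceless consonants /k/ and /t/, so it deletes. /dwihokitaatedipg/ → dwihoktaatedipg.
Rule 2 (intervocalic voicing): /t/ is a voiceless stop between vowels /a/ and /e/, so it voices to [d]. /dwihoktaatedipg/ → dwihoktaadedipg.
Rule 3 (intervocalic h-deletion): /h/ occurs between vowels /i/ and /o/, so it deletes. /dwihoktaadedipg/ → dwioktaadedipg.
Rule 4 (stop-cluster a-epenthesis): /k/ and /t/ form a stop–stop cluster, so [a] is inserted between them. /p/ and /g/ form a stop–stop cluster, so [a] is inserted between them. /dwioktaadedipg/ → dwiokataadedipag.
Rule 5 (final cluster simplification): no segment meets the environment; /dwiokataadedipag/ is unchanged.

dwiokataadedipag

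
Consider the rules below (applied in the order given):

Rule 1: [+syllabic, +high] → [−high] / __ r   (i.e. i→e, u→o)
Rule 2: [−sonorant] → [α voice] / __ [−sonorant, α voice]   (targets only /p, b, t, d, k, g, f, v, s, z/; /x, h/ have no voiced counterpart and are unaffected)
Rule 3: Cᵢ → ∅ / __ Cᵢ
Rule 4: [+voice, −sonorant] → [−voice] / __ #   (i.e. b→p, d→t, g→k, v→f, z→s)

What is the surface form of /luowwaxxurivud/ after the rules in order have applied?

luowaxorivut

Rule 1 (pre-rhotic lowering): /u/ is a high vowel immediately before /r/, so it lowers to [o]. /luowwaxxurivud/ → luowwaxxorivud.
Rule 2 (regressive voicing assimilation): no segment meets the environment; /luowwaxxorivud/ is unchanged.
Rule 3 (degemination): /ww/ is a geminate; the first /w/ deletes. /xx/ is a geminate; the first /x/ deletes. /luowwaxxorivud/ → luowaxorivud.
Rule 4 (final devoicing): /d/ is a voiced obstruent in word-final position, so it devoices to [t]. /luowaxorivud/ → luowaxorivut.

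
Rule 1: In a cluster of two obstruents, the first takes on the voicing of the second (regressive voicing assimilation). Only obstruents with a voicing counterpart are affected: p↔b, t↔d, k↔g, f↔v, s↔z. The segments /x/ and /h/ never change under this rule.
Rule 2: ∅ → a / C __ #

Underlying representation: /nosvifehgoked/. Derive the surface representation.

nozvifehgokeda

Rule 1 (regressive voicing assimilation): /s/ precedes the voiced obstruent /v/, so it voices to [z] by assimilation. /nosvifehgoked/ → nozvifehgoked.
Rule 2 (final a-epenthesis): the form ends in the consonant /d/, so [a] is inserted word-finally. /nozvifehgoked/ → nozvifehgokeda.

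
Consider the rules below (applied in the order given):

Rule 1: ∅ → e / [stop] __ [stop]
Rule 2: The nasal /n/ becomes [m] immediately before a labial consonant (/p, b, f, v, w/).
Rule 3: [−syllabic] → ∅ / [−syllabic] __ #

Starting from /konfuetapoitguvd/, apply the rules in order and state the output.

komfuetapoiteguv

Rule 1 (stop-cluster e-epenthesis): /t/ and /g/ form a stop–stop cluster, so [e] is inserted between them. /konfuetapoitguvd/ → konfuetapoiteguvd.
Rule 2 (nasal place assimilation): /n/ precedes the labial consonant /f/, so it assimilates in place to [m]. /konfuetapoiteguvd/ → komfuetapoiteguvd.
Rule 3 (final cluster simplification): /d/ is the second consonant of a word-final cluster /vd/, so it deletes. /komfuetapoiteguvd/ → komfuetapoiteguv.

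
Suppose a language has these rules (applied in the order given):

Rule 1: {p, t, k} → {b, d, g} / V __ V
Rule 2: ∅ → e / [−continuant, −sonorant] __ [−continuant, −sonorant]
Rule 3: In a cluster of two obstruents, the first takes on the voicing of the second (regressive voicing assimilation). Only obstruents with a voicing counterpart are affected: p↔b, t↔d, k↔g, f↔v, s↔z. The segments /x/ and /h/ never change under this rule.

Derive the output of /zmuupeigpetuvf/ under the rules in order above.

zmuubeigepeduff

Rule 1 (intervocalic voicing): /p/ is a voiceless stop between vowels /u/ and /e/, so it voices to [b]. /t/ is a voiceless stop between vowels /e/ and /u/, so it voices to [d]. /zmuupeigpetuvf/ → zmuubeigpeduvf.
Rule 2 (stop-cluster e-epenthesis): /g/ and /p/ form a stop–stop cluster, so [e] is inserted between them. /zmuubeigpeduvf/ → zmuubeigepeduvf.
Rule 3 (regressive voicing assimilation): /v/ precedes the voiceless obstruent /f/, so it devoices to [f] by assimilation. /zmuubeigepeduvf/ → zmuubeigepeduff.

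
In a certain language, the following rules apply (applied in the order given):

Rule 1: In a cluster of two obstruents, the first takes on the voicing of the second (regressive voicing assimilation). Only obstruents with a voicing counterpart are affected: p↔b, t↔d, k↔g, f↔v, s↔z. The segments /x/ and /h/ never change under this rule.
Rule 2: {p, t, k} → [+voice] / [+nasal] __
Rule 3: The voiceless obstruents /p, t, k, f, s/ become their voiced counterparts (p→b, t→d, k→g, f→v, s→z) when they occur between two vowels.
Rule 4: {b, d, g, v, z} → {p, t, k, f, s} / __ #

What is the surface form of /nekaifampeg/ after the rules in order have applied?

Rule 1 (regressive voicing assimilation): no segment meets the environment; /nekaifampeg/ is unchanged.
Rule 2 (post-nasal voicing): /p/ is a voiceless stop immediately after the nasal /m/, so it voices to [b]. /nekaifampeg/ → nekaifambeg.
Rule 3 (intervocalic voicing): /k/ is a voiceless obstruent between vowels /e/ and /a/, so it voices to [g]. /f/ is a voiceless obstruent between vowels /i/ and /a/, so it voices to [v]. /nekaifambeg/ → negaivambeg.
Rule 4 (final devoicing): /g/ is a voiced obstruent in word-final position, so it devoices to [k]. /negaivambeg/ → negaivambek.

negaivambek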